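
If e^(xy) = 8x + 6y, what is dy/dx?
Apply d/dx to both sides, remembering that y depends on x. Each occurrence of y therefore brings in a y' = dy/dx via the chain rule.

With F(x, y) equal to the left-hand side minus the right, differentiate F term by term:
  d/dx[-8x] = -8
  d/dx[-6y] = -6·y'
  d/dx[e^(xy)] = (x·y' + y)·e^(xy)
Adding these up, d/dx[F] = 0 becomes
  (y·e^(xy) - 8) + (x·e^(xy) - 6)·y' = 0,
so isolating y',
  dy/dx = -(y·e^(xy) - 8)/(x·e^(xy) - 6) = (-y·e^(xy) + 8)/(x·e^(xy) - 6)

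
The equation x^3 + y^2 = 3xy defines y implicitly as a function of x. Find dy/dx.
Take d/dx of both sides. Since y is implicitly a function of x, the chain rule attaches a y' = dy/dx factor whenever we differentiate through y.

Set F(x, y) = (left side) − (right side), so the curve is F = 0. Differentiating each term of F:
  d/dx[x^3] = 3x^2
  d/dx[-3xy] = -3x·y' - 3y
  d/dx[y^2] = 2y·y'

Collecting, the y'-free part is the partial derivative in x and the y' coefficient is the partial derivative in y:
  ∂F/∂x = 3x^2 - 3y
  ∂F/∂y = -3x + 2y

so d/dx[F(x, y(x))] = ∂F/∂x + (∂F/∂y)·y' = 0. Rearranging,
  dy/dx = -(∂F/∂x)/(∂F/∂y) = -(3x^2 - 3y)/(-3x + 2y) = 3(x^2 - y)/(3x - 2y)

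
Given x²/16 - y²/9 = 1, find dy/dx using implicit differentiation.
Differentiate the relation implicitly: treat y = y(x) and apply the chain rule, so every y-derivative picks up a y' = dy/dx factor.

With everything moved to the left-hand side, differentiate term by term:
  d/dx[x^2/16] = x/8
  d/dx[-y^2/9] = -2y·y'/9
  d/dx[-1] = 0

Separating the contributions that come from x directly and those that come through y:
  without y':      x/8
  multiplying y':  -2y/9

so (x/8) + (-2y/9)·y' = 0, and therefore
  dy/dx = -(x/8)/(-2y/9) = 9x/(16y)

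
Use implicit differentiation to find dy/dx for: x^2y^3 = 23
Apply d/dx to both sides, remembering that y depends on x. Each occurrence of y therefore brings in a y' = dy/dx via the chain rule.

With F(x, y) equal to the left-hand side minus the right, differentiate F term by term:
  d/dx[x^2y^3] = 3x^2y^2·y' + 2xy^3
  d/dx[-23] = 0
Adding these up, d/dx[F] = 0 becomes
  (2xy^3) + (3x^2y^2)·y' = 0,
so isolating y',
  dy/dx = -(2xy^3)/(3x^2y^2) = -2y/(3x)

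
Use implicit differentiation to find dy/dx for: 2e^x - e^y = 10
Take d/dx of both sides. Since y is implicitly a function of x, the chain rule attaches a y' = dy/dx factor whenever we differentiate through y.

Set F(x, y) = (left side) − (right side), so the curve is F = 0. Differentiating each term of F:
  d/dx[2e^(x)] = 2e^(x)
  d/dx[-e^(y)] = -y'·e^(y)
  d/dx[-10] = 0

Collecting, the y'-free part is the partial derivative in x and the y' coefficient is the partial derivative in y:
  ∂F/∂x = 2e^(x)
  ∂F/∂y = -e^(y)

so d/dx[F(x, y(x))] = ∂F/∂x + (∂F/∂y)·y' = 0. Rearranging,
  dy/dx = -(∂F/∂x)/(∂F/∂y) = -(2e^(x))/(-e^(y)) = 2e^(x - y)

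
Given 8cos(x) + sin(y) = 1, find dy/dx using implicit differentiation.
Take d/dx of both sides. Since y is implicitly a function of x, the chain rule attaches a y' = dy/dx factor whenever we differentiate through y.

Set F(x, y) = (left side) − (right side), so the curve is F = 0. Differentiating each term of F:
  d/dx[sin(y)] = y'·cos(y)
  d/dx[8cos(x)] = -8sin(x)
  d/dx[-1] = 0

Collecting, the y'-free part is the partial derivative in x and the y' coefficient is the partial derivative in y:
  ∂F/∂x = -8sin(x)
  ∂F/∂y = cos(y)

so d/dx[F(x, y(x))] = ∂F/∂x + (∂F/∂y)·y' = 0. Rearranging,
  dy/dx = -(∂F/∂x)/(∂F/∂y) = -(-8sin(x))/(cos(y)) = 8sin(x)/cos(y)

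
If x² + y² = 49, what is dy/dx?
Take d/dx of both sides. Since y is implicitly a function of x, the chain rule attaches a y' = dy/dx factor whenever we differentiate through y.

Set F(x, y) = (left side) − (right side), so the curve is F = 0. Differentiating each term of F:
  d/dx[x^2] = 2x
  d/dx[y^2] = 2y·y'
  d/dx[-49] = 0

Collecting, the y'-free part is the partial derivative in x and the y' coefficient is the partial derivative in y:
  ∂F/∂x = 2x
  ∂F/∂y = 2y

so d/dx[F(x, y(x))] = ∂F/∂x + (∂F/∂y)·y' = 0. Rearranging,
  dy/dx = -(∂F/∂x)/(∂F/∂y) = -(2x)/(2y) = -x/y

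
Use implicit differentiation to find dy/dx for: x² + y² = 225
Differentiate both sides with respect to x, treating y as y(x). By the chain rule, any term containing y contributes a factor of y' = dy/dx when we differentiate it.

Move every term to one side and write the relation as F(x, y) = 0. Term by term,
  d/dx[x^2] = 2x
  d/dx[y^2] = 2y·y'
  d/dx[-225] = 0

The pieces without y' make up ∂F/∂x and the coefficient of y' is ∂F/∂y:
  ∂F/∂x = 2x,
  ∂F/∂y = 2y.

Since d/dx[F] = ∂F/∂x + (∂F/∂y)·y' = 0, solve for y':
  (∂F/∂y)·y' = -∂F/∂x
  dy/dx = -(∂F/∂x)/(∂F/∂y) = -(2x)/(2y) = -x/y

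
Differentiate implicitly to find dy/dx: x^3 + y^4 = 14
Differentiate the relation implicitly: treat y = y(x) and apply the chain rule, so every y-derivative picks up a y' = dy/dx factor.

With everything moved to the left-hand side, differentiate term by term:
  d/dx[x^3] = 3x^2
  d/dx[y^4] = 4y^3·y'
  d/dx[-14] = 0

Separating the contributions that come from x directly and those that come through y:
  without y':      3x^2
  multiplying y':  4y^3

so (3x^2) + (4y^3)·y' = 0, and therefore
  dy/dx = -(3x^2)/(4y^3) = -3x^2/(4y^3)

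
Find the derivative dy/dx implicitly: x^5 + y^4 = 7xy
Apply d/dx to both sides, remembering that y depends on x. Each occurrence of y therefore brings in a y' = dy/dx via the chain rule.

With F(x, y) equal to the left-hand side minus the right, differentiate F term by term:
  d/dx[x^5] = 5x^4
  d/dx[-7xy] = -7x·y' - 7y
  d/dx[y^4] = 4y^3·y'
Adding these up, d/dx[F] = 0 becomes
  (5x^4 - 7y) + (-7x + 4y^3)·y' = 0,
so isolating y',
  dy/dx = -(5x^4 - 7y)/(-7x + 4y^3) = (5x^4 - 7y)/(7x - 4y^3)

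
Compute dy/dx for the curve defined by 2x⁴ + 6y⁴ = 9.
Take d/dx of both sides. Since y is implicitly a function of x, the chain rule attaches a y' = dy/dx factor whenever we differentiate through y.

Set F(x, y) = (left side) − (right side), so the curve is F = 0. Differentiating each term of F:
  d/dx[2x^4] = 8x^3
  d/dx[6y^4] = 24y^3·y'
  d/dx[-9] = 0

Collecting, the y'-free part is the partial derivative in x and the y' coefficient is the partial derivative in y:
  ∂F/∂x = 8x^3
  ∂F/∂y = 24y^3

so d/dx[F(x, y(x))] = ∂F/∂x + (∂F/∂y)·y' = 0. Rearranging,
  dy/dx = -(∂F/∂x)/(∂F/∂y) = -(8x^3)/(24y^3) = -x^3/(3y^3)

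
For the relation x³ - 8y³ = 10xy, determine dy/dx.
Apply d/dx to both sides, remembering that y depends on x. Each occurrence of y therefore brings in a y' = dy/dx via the chain rule.

With F(x, y) equal to the left-hand side minus the right, differentiate F term by term:
  d/dx[x^3] = 3x^2
  d/dx[-10xy] = -10x·y' - 10y
  d/dx[-8y^3] = -24y^2·y'
Adding these up, d/dx[F] = 0 becomes
  (3x^2 - 10y) + (-10x - 24y^2)·y' = 0,
so isolating y',
  dy/dx = -(3x^2 - 10y)/(-10x - 24y^2) = (3x^2 - 10y)/(2(5x + 12y^2))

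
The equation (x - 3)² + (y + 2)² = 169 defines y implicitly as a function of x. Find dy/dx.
Take d/dx of both sides. Since y is implicitly a function of x, the chain rule attaches a y' = dy/dx factor whenever we differentiate through y.

Set F(x, y) = (left side) − (right side), so the curve is F = 0. Differentiating each term of F:
  d/dx[(x - 3)^2] = 2x - 6
  d/dx[(y + 2)^2] = 2·y'(y + 2)
  d/dx[-169] = 0

Collecting, the y'-free part is the partial derivative in x and the y' coefficient is the partial derivative in y:
  ∂F/∂x = 2x - 6
  ∂F/∂y = 2y + 4

so d/dx[F(x, y(x))] = ∂F/∂x + (∂F/∂y)·y' = 0. Rearranging,
  dy/dx = -(∂F/∂x)/(∂F/∂y) = -(2x - 6)/(2y + 4) = (3 - x)/(y + 2)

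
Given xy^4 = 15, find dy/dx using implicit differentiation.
Take d/dx of both sides. Since y is implicitly a function of x, the chain rule attaches a y' = dy/dx factor whenever we differentiate through y.

Set F(x, y) = (left side) − (right side), so the curve is F = 0. Differentiating each term of F:
  d/dx[xy^4] = 4xy^3·y' + y^4
  d/dx[-15] = 0

Collecting, the y'-free part is the partial derivative in x and the y' coefficient is the partial derivative in y:
  ∂F/∂x = y^4
  ∂F/∂y = 4xy^3

so d/dx[F(x, y(x))] = ∂F/∂x + (∂F/∂y)·y' = 0. Rearranging,
  dy/dx = -(∂F/∂x)/(∂F/∂y) = -(y^4)/(4xy^3) = -y/(4x)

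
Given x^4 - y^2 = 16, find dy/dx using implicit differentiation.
Differentiate the relation implicitly: treat y = y(x) and apply the chain rule, so every y-derivative picks up a y' = dy/dx factor.

With everything moved to the left-hand side, differentiate term by term:
  d/dx[x^4] = 4x^3
  d/dx[-y^2] = -2y·y'
  d/dx[-16] = 0

Separating the contributions that come from x directly and those that come through y:
  without y':      4x^3
  multiplying y':  -2y

so (4x^3) + (-2y)·y' = 0, and therefore
  dy/dx = -(4x^3)/(-2y) = 2x^3/y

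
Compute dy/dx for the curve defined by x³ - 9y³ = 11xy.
Differentiate both sides with respect to x, treating y as y(x). By the chain rule, any term containing y contributes a factor of y' = dy/dx when we differentiate it.

Move every term to one side and write the relation as F(x, y) = 0. Term by term,
  d/dx[x^3] = 3x^2
  d/dx[-11xy] = -11x·y' - 11y
  d/dx[-9y^3] = -27y^2·y'

The pieces without y' make up ∂F/∂x and the coefficient of y' is ∂F/∂y:
  ∂F/∂x = 3x^2 - 11y,
  ∂F/∂y = -11x - 27y^2.

Since d/dx[F] = ∂F/∂x + (∂F/∂y)·y' = 0, solve for y':
  (∂F/∂y)·y' = -∂F/∂x
  dy/dx = -(∂F/∂x)/(∂F/∂y) = -(3x^2 - 11y)/(-11x - 27y^2) = (3x^2 - 11y)/(11x + 27y^2)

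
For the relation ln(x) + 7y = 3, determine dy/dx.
Differentiate the relation implicitly: treat y = y(x) and apply the chain rule, so every y-derivative picks up a y' = dy/dx factor.

With everything moved to the left-hand side, differentiate term by term:
  d/dx[7y] = 7·y'
  d/dx[ln(x)] = 1/x
  d/dx[-3] = 0

Separating the contributions that come from x directly and those that come through y:
  without y':      1/x
  multiplying y':  7

so (1/x) + (7)·y' = 0, and therefore
  dy/dx = -(1/x)/(7) = -1/(7x)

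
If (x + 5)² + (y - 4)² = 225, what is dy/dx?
Differentiate both sides with respect to x, treating y as y(x). By the chain rule, any term containing y contributes a factor of y' = dy/dx when we differentiate it.

Move every term to one side and write the relation as F(x, y) = 0. Term by term,
  d/dx[(x + 5)^2] = 2x + 10
  d/dx[(y - 4)^2] = 2·y'(y - 4)
  d/dx[-225] = 0

The pieces without y' make up ∂F/∂x and the coefficient of y' is ∂F/∂y:
  ∂F/∂x = 2x + 10,
  ∂F/∂y = 2y - 8.

Since d/dx[F] = ∂F/∂x + (∂F/∂y)·y' = 0, solve for y':
  (∂F/∂y)·y' = -∂F/∂x
  dy/dx = -(∂F/∂x)/(∂F/∂y) = -(2x + 10)/(2y - 8) = (-x - 5)/(y - 4)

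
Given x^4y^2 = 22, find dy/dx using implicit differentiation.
Differentiate the relation implicitly: treat y = y(x) and apply the chain rule, so every y-derivative picks up a y' = dy/dx factor.

With everything moved to the left-hand side, differentiate term by term:
  d/dx[x^4y^2] = 2x^4y·y' + 4x^3y^2
  d/dx[-22] = 0

Separating the contributions that come from x directly and those that come through y:
  without y':      4x^3y^2
  multiplying y':  2x^4y

so (4x^3y^2) + (2x^4y)·y' = 0, and therefore
  dy/dx = -(4x^3y^2)/(2x^4y) = -2y/x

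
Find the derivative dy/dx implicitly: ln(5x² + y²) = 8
Differentiate both sides with respect to x, treating y as y(x). By the chain rule, any term containing y contributes a factor of y' = dy/dx when we differentiate it.

Move every term to one side and write the relation as F(x, y) = 0. Term by term,
  d/dx[ln(5x^2 + y^2)] = (10x + 2y·y')/(5x^2 + y^2)
  d/dx[-8] = 0

The pieces without y' make up ∂F/∂x and the coefficient of y' is ∂F/∂y:
  ∂F/∂x = 10x/(5x^2 + y^2),
  ∂F/∂y = 2y/(5x^2 + y^2).

Since d/dx[F] = ∂F/∂x + (∂F/∂y)·y' = 0, solve for y':
  (∂F/∂y)·y' = -∂F/∂x
  dy/dx = -(∂F/∂x)/(∂F/∂y) = -(10x/(5x^2 + y^2))/(2y/(5x^2 + y^2)) = -5x/y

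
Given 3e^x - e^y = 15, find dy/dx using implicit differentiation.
Apply d/dx to both sides, remembering that y depends on x. Each occurrence of y therefore brings in a y' = dy/dx via the chain rule.

With F(x, y) equal to the left-hand side minus the right, differentiate F term by term:
  d/dx[3e^(x)] = 3e^(x)
  d/dx[-e^(y)] = -y'·e^(y)
  d/dx[-15] = 0
Adding these up, d/dx[F] = 0 becomes
  (3e^(x)) + (-e^(y))·y' = 0,
so isolating y',
  dy/dx = -(3e^(x))/(-e^(y)) = 3e^(x - y)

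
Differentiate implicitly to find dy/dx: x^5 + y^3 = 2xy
Take d/dx of both sides. Since y is implicitly a function of x, the chain rule attaches a y' = dy/dx factor whenever we differentiate through y.

Set F(x, y) = (left side) − (right side), so the curve is F = 0. Differentiating each term of F:
  d/dx[x^5] = 5x^4
  d/dx[-2xy] = -2x·y' - 2y
  d/dx[y^3] = 3y^2·y'

Collecting, the y'-free part is the partial derivative in x and the y' coefficient is the partial derivative in y:
  ∂F/∂x = 5x^4 - 2y
  ∂F/∂y = -2x + 3y^2

so d/dx[F(x, y(x))] = ∂F/∂x + (∂F/∂y)·y' = 0. Rearranging,
  dy/dx = -(∂F/∂x)/(∂F/∂y) = -(5x^4 - 2y)/(-2x + 3y^2) = (5x^4 - 2y)/(2x - 3y^2)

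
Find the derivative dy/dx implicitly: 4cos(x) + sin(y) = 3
Take d/dx of both sides. Since y is implicitly a function of x, the chain rule attaches a y' = dy/dx factor whenever we differentiate through y.

Set F(x, y) = (left side) − (right side), so the curve is F = 0. Differentiating each term of F:
  d/dx[sin(y)] = y'·cos(y)
  d/dx[4cos(x)] = -4sin(x)
  d/dx[-3] = 0

Collecting, the y'-free part is the partial derivative in x and the y' coefficient is the partial derivative in y:
  ∂F/∂x = -4sin(x)
  ∂F/∂y = cos(y)

so d/dx[F(x, y(x))] = ∂F/∂x + (∂F/∂y)·y' = 0. Rearranging,
  dy/dx = -(∂F/∂x)/(∂F/∂y) = -(-4sin(x))/(cos(y)) = 4sin(x)/cos(y)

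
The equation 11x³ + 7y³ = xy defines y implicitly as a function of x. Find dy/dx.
Take d/dx of both sides. Since y is implicitly a function of x, the chain rule attaches a y' = dy/dx factor whenever we differentiate through y.

Set F(x, y) = (left side) − (right side), so the curve is F = 0. Differentiating each term of F:
  d/dx[11x^3] = 33x^2
  d/dx[-xy] = -x·y' - y
  d/dx[7y^3] = 21y^2·y'

Collecting, the y'-free part is the partial derivative in x and the y' coefficient is the partial derivative in y:
  ∂F/∂x = 33x^2 - y
  ∂F/∂y = -x + 21y^2

so d/dx[F(x, y(x))] = ∂F/∂x + (∂F/∂y)·y' = 0. Rearranging,
  dy/dx = -(∂F/∂x)/(∂F/∂y) = -(33x^2 - y)/(-x + 21y^2) = (33x^2 - y)/(x - 21y^2)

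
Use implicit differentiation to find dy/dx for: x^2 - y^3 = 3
Apply d/dx to both sides, remembering that y depends on x. Each occurrence of y therefore brings in a y' = dy/dx via the chain rule.

With F(x, y) equal to the left-hand side minus the right, differentiate F term by term:
  d/dx[x^2] = 2x
  d/dx[-y^3] = -3y^2·y'
  d/dx[-3] = 0
Adding these up, d/dx[F] = 0 becomes
  (2x) + (-3y^2)·y' = 0,
so isolating y',
  dy/dx = -(2x)/(-3y^2) = 2x/(3y^2)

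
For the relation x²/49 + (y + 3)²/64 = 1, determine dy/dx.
Apply d/dx to both sides, remembering that y depends on x. Each occurrence of y therefore brings in a y' = dy/dx via the chain rule.

With F(x, y) equal to the left-hand side minus the right, differentiate F term by term:
  d/dx[x^2/49] = 2x/49
  d/dx[(y + 3)^2/64] = y'(y + 3)/32
  d/dx[-1] = 0
Adding these up, d/dx[F] = 0 becomes
  (2x/49) + (y/32 + 3/32)·y' = 0,
so isolating y',
  dy/dx = -(2x/49)/(y/32 + 3/32)
        = -(2x/49)/((y + 3)/32) = -64x/(49y + 147)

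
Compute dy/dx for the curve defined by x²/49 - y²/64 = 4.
Differentiate the relation implicitly: treat y = y(x) and apply the chain rule, so every y-derivative picks up a y' = dy/dx factor.

With everything moved to the left-hand side, differentiate term by term:
  d/dx[x^2/49] = 2x/49
  d/dx[-y^2/64] = -y·y'/32
  d/dx[-4] = 0

Separating the contributions that come from x directly and those that come through y:
  without y':      2x/49
  multiplying y':  -y/32

so (2x/49) + (-y/32)·y' = 0, and therefore
  dy/dx = -(2x/49)/(-y/32) = 64x/(49y)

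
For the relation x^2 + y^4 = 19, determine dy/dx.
Differentiate both sides with respect to x, treating y as y(x). By the chain rule, any term containing y contributes a factor of y' = dy/dx when we differentiate it.

Move every term to one side and write the relation as F(x, y) = 0. Term by term,
  d/dx[x^2] = 2x
  d/dx[y^4] = 4y^3·y'
  d/dx[-19] = 0

The pieces without y' make up ∂F/∂x and the coefficient of y' is ∂F/∂y:
  ∂F/∂x = 2x,
  ∂F/∂y = 4y^3.

Since d/dx[F] = ∂F/∂x + (∂F/∂y)·y' = 0, solve for y':
  (∂F/∂y)·y' = -∂F/∂x
  dy/dx = -(∂F/∂x)/(∂F/∂y) = -(2x)/(4y^3) = -x/(2y^3)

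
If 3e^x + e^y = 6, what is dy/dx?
Differentiate the relation implicitly: treat y = y(x) and apply the chain rule, so every y-derivative picks up a y' = dy/dx factor.

With everything moved to the left-hand side, differentiate term by term:
  d/dx[3e^(x)] = 3e^(x)
  d/dx[e^(y)] = y'·e^(y)
  d/dx[-6] = 0

Separating the contributions that come from x directly and those that come through y:
  without y':      3e^(x)
  multiplying y':  e^(y)

so (3e^(x)) + (e^(y))·y' = 0, and therefore
  dy/dx = -(3e^(x))/(e^(y)) = -3e^(x - y)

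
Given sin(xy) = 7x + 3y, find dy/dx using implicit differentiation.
Apply d/dx to both sides, remembering that y depends on x. Each occurrence of y therefore brings in a y' = dy/dx via the chain rule.

With F(x, y) equal to the left-hand side minus the right, differentiate F term by term:
  d/dx[-7x] = -7
  d/dx[-3y] = -3·y'
  d/dx[sin(xy)] = (x·y' + y)·cos(xy)
Adding these up, d/dx[F] = 0 becomes
  (y·cos(xy) - 7) + (x·cos(xy) - 3)·y' = 0,
so isolating y',
  dy/dx = -(y·cos(xy) - 7)/(x·cos(xy) - 3) = (-y·cos(xy) + 7)/(x·cos(xy) - 3)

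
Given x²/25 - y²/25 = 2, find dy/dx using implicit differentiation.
Differentiate the relation implicitly: treat y = y(x) and apply the chain rule, so every y-derivative picks up a y' = dy/dx factor.

With everything moved to the left-hand side, differentiate term by term:
  d/dx[x^2/25] = 2x/25
  d/dx[-y^2/25] = -2y·y'/25
  d/dx[-2] = 0

Separating the contributions that come from x directly and those that come through y:
  without y':      2x/25
  multiplying y':  -2y/25

so (2x/25) + (-2y/25)·y' = 0, and therefore
  dy/dx = -(2x/25)/(-2y/25) = x/y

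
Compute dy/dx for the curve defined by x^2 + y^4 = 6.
Take d/dx of both sides. Since y is implicitly a function of x, the chain rule attaches a y' = dy/dx factor whenever we differentiate through y.

Set F(x, y) = (left side) − (right side), so the curve is F = 0. Differentiating each term of F:
  d/dx[x^2] = 2x
  d/dx[y^4] = 4y^3·y'
  d/dx[-6] = 0

Collecting, the y'-free part is the partial derivative in x and the y' coefficient is the partial derivative in y:
  ∂F/∂x = 2x
  ∂F/∂y = 4y^3

so d/dx[F(x, y(x))] = ∂F/∂x + (∂F/∂y)·y' = 0. Rearranging,
  dy/dx = -(∂F/∂x)/(∂F/∂y) = -(2x)/(4y^3) = -x/(2y^3)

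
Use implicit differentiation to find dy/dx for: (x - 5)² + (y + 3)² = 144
Apply d/dx to both sides, remembering that y depends on x. Each occurrence of y therefore brings in a y' = dy/dx via the chain rule.

With F(x, y) equal to the left-hand side minus the right, differentiate F term by term:
  d/dx[(x - 5)^2] = 2x - 10
  d/dx[(y + 3)^2] = 2·y'(y + 3)
  d/dx[-144] = 0
Adding these up, d/dx[F] = 0 becomes
  (2x - 10) + (2y + 6)·y' = 0,
so isolating y',
  dy/dx = -(2x - 10)/(2y + 6) = (5 - x)/(y + 3)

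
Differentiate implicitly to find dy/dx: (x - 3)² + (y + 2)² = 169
Apply d/dx to both sides, remembering that y depends on x. Each occurrence of y therefore brings in a y' = dy/dx via the chain rule.

With F(x, y) equal to the left-hand side minus the right, differentiate F term by term:
  d/dx[(x - 3)^2] = 2x - 6
  d/dx[(y + 2)^2] = 2·y'(y + 2)
  d/dx[-169] = 0
Adding these up, d/dx[F] = 0 becomes
  (2x - 6) + (2y + 4)·y' = 0,
so isolating y',
  dy/dx = -(2x - 6)/(2y + 4) = (3 - x)/(y + 2)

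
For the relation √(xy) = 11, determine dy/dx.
Take d/dx of both sides. Since y is implicitly a function of x, the chain rule attaches a y' = dy/dx factor whenever we differentiate through y.

Set F(x, y) = (left side) − (right side), so the curve is F = 0. Differentiating each term of F:
  d/dx[√(xy)] = √(xy)(x·y'/2 + y/2)/(xy)
  d/dx[-11] = 0

Collecting, the y'-free part is the partial derivative in x and the y' coefficient is the partial derivative in y:
  ∂F/∂x = √(xy)/(2x)
  ∂F/∂y = √(xy)/(2y)

so d/dx[F(x, y(x))] = ∂F/∂x + (∂F/∂y)·y' = 0. Rearranging,
  dy/dx = -(∂F/∂x)/(∂F/∂y) = -(√(xy)/(2x))/(√(xy)/(2y)) = -y/x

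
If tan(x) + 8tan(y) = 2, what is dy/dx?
Apply d/dx to both sides, remembering that y depends on x. Each occurrence of y therefore brings in a y' = dy/dx via the chain rule.

With F(x, y) equal to the left-hand side minus the right, differentiate F term by term:
  d/dx[tan(x)] = tan(x)^2 + 1
  d/dx[8tan(y)] = 8·y'(tan(y)^2 + 1)
  d/dx[-2] = 0
Adding these up, d/dx[F] = 0 becomes
  (tan(x)^2 + 1) + (8tan(y)^2 + 8)·y' = 0,
so isolating y',
  dy/dx = -(tan(x)^2 + 1)/(8tan(y)^2 + 8) = -cos(y)^2/(8cos(x)^2)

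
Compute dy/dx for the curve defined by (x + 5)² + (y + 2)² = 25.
Apply d/dx to both sides, remembering that y depends on x. Each occurrence of y therefore brings in a y' = dy/dx via the chain rule.

With F(x, y) equal to the left-hand side minus the right, differentiate F term by term:
  d/dx[(x + 5)^2] = 2x + 10
  d/dx[(y + 2)^2] = 2·y'(y + 2)
  d/dx[-25] = 0
Adding these up, d/dx[F] = 0 becomes
  (2x + 10) + (2y + 4)·y' = 0,
so isolating y',
  dy/dx = -(2x + 10)/(2y + 4) = (-x - 5)/(y + 2)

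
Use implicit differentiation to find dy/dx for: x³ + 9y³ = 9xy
Differentiate both sides with respect to x, treating y as y(x). By the chain rule, any term containing y contributes a factor of y' = dy/dx when we differentiate it.

Move every term to one side and write the relation as F(x, y) = 0. Term by term,
  d/dx[x^3] = 3x^2
  d/dx[-9xy] = -9x·y' - 9y
  d/dx[9y^3] = 27y^2·y'

The pieces without y' make up ∂F/∂x and the coefficient of y' is ∂F/∂y:
  ∂F/∂x = 3x^2 - 9y,
  ∂F/∂y = -9x + 27y^2.

Since d/dx[F] = ∂F/∂x + (∂F/∂y)·y' = 0, solve for y':
  (∂F/∂y)·y' = -∂F/∂x
  dy/dx = -(∂F/∂x)/(∂F/∂y) = -(3x^2 - 9y)/(-9x + 27y^2) = (x^2/3 - y)/(x - 3y^2)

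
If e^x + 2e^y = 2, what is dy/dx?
Differentiate both sides with respect to x, treating y as y(x). By the chain rule, any term containing y contributes a factor of y' = dy/dx when we differentiate it.

Move every term to one side and write the relation as F(x, y) = 0. Term by term,
  d/dx[e^(x)] = e^(x)
  d/dx[2e^(y)] = 2·y'·e^(y)
  d/dx[-2] = 0

The pieces without y' make up ∂F/∂x and the coefficient of y' is ∂F/∂y:
  ∂F/∂x = e^(x),
  ∂F/∂y = 2e^(y).

Since d/dx[F] = ∂F/∂x + (∂F/∂y)·y' = 0, solve for y':
  (∂F/∂y)·y' = -∂F/∂x
  dy/dx = -(∂F/∂x)/(∂F/∂y) = -(e^(x))/(2e^(y)) = -e^(x - y)/2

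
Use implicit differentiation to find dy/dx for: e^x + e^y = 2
Differentiate the relation implicitly: treat y = y(x) and apply the chain rule, so every y-derivative picks up a y' = dy/dx factor.

With everything moved to the left-hand side, differentiate term by term:
  d/dx[e^(x)] = e^(x)
  d/dx[e^(y)] = y'·e^(y)
  d/dx[-2] = 0

Separating the contributions that come from x directly and those that come through y:
  without y':      e^(x)
  multiplying y':  e^(y)

so (e^(x)) + (e^(y))·y' = 0, and therefore
  dy/dx = -(e^(x))/(e^(y)) = -e^(x - y)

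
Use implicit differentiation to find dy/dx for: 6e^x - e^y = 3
Apply d/dx to both sides, remembering that y depends on x. Each occurrence of y therefore brings in a y' = dy/dx via the chain rule.

With F(x, y) equal to the left-hand side minus the right, differentiate F term by term:
  d/dx[6e^(x)] = 6e^(x)
  d/dx[-e^(y)] = -y'·e^(y)
  d/dx[-3] = 0
Adding these up, d/dx[F] = 0 becomes
  (6e^(x)) + (-e^(y))·y' = 0,
so isolating y',
  dy/dx = -(6e^(x))/(-e^(y)) = 6e^(x - y)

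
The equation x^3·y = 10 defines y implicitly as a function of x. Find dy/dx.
Take d/dx of both sides. Since y is implicitly a function of x, the chain rule attaches a y' = dy/dx factor whenever we differentiate through y.

Set F(x, y) = (left side) − (right side), so the curve is F = 0. Differentiating each term of F:
  d/dx[x^3y] = x^3·y' + 3x^2y
  d/dx[-10] = 0

Collecting, the y'-free part is the partial derivative in x and the y' coefficient is the partial derivative in y:
  ∂F/∂x = 3x^2y
  ∂F/∂y = x^3

so d/dx[F(x, y(x))] = ∂F/∂x + (∂F/∂y)·y' = 0. Rearranging,
  dy/dx = -(∂F/∂x)/(∂F/∂y) = -(3x^2y)/(x^3) = -3y/x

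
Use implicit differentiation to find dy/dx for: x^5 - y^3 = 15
Take d/dx of both sides. Since y is implicitly a function of x, the chain rule attaches a y' = dy/dx factor whenever we differentiate through y.

Set F(x, y) = (left side) − (right side), so the curve is F = 0. Differentiating each term of F:
  d/dx[x^5] = 5x^4
  d/dx[-y^3] = -3y^2·y'
  d/dx[-15] = 0

Collecting, the y'-free part is the partial derivative in x and the y' coefficient is the partial derivative in y:
  ∂F/∂x = 5x^4
  ∂F/∂y = -3y^2

so d/dx[F(x, y(x))] = ∂F/∂x + (∂F/∂y)·y' = 0. Rearranging,
  dy/dx = -(∂F/∂x)/(∂F/∂y) = -(5x^4)/(-3y^2) = 5x^4/(3y^2)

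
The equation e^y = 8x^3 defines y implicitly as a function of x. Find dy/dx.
Differentiate the relation implicitly: treat y = y(x) and apply the chain rule, so every y-derivative picks up a y' = dy/dx factor.

With everything moved to the left-hand side, differentiate term by term:
  d/dx[-8x^3] = -24x^2
  d/dx[e^(y)] = y'·e^(y)

Separating the contributions that come from x directly and those that come through y:
  without y':      -24x^2
  multiplying y':  e^(y)

so (-24x^2) + (e^(y))·y' = 0, and therefore
  dy/dx = -(-24x^2)/(e^(y)) = 24x^2e^(-y)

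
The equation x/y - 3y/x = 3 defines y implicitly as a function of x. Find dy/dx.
Differentiate the relation implicitly: treat y = y(x) and apply the chain rule, so every y-derivative picks up a y' = dy/dx factor.

With everything moved to the left-hand side, differentiate term by term:
  d/dx[x/y] = -x·y'/y^2 + 1/y
  d/dx[-3y/x] = -3·y'/x + 3y/x^2
  d/dx[-3] = 0

Separating the contributions that come from x directly and those that come through y:
  without y':      1/y + 3y/x^2
  multiplying y':  -x/y^2 - 3/x

so (1/y + 3y/x^2) + (-x/y^2 - 3/x)·y' = 0, and therefore
  dy/dx = -(1/y + 3y/x^2)/(-x/y^2 - 3/x)
        = -((x^2 + 3y^2)/(x^2y))/(-(x^2 + 3y^2)/(xy^2)) = y/x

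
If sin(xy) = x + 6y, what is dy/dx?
Differentiate the relation implicitly: treat y = y(x) and apply the chain rule, so every y-derivative picks up a y' = dy/dx factor.

With everything moved to the left-hand side, differentiate term by term:
  d/dx[-x] = -1
  d/dx[-6y] = -6·y'
  d/dx[sin(xy)] = (x·y' + y)·cos(xy)

Separating the contributions that come from x directly and those that come through y:
  without y':      y·cos(xy) - 1
  multiplying y':  x·cos(xy) - 6

so (y·cos(xy) - 1) + (x·cos(xy) - 6)·y' = 0, and therefore
  dy/dx = -(y·cos(xy) - 1)/(x·cos(xy) - 6) = (-y·cos(xy) + 1)/(x·cos(xy) - 6)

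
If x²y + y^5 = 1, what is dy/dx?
Differentiate both sides with respect to x, treating y as y(x). By the chain rule, any term containing y contributes a factor of y' = dy/dx when we differentiate it.

Move every term to one side and write the relation as F(x, y) = 0. Term by term,
  d/dx[x^2y] = x^2·y' + 2xy
  d/dx[y^5] = 5y^4·y'
  d/dx[-1] = 0

The pieces without y' make up ∂F/∂x and the coefficient of y' is ∂F/∂y:
  ∂F/∂x = 2xy,
  ∂F/∂y = x^2 + 5y^4.

Since d/dx[F] = ∂F/∂x + (∂F/∂y)·y' = 0, solve for y':
  (∂F/∂y)·y' = -∂F/∂x
  dy/dx = -(∂F/∂x)/(∂F/∂y) = -(2xy)/(x^2 + 5y^4) = -2xy/(x^2 + 5y^4)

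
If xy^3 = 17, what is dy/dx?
Differentiate the relation implicitly: treat y = y(x) and apply the chain rule, so every y-derivative picks up a y' = dy/dx factor.

With everything moved to the left-hand side, differentiate term by term:
  d/dx[xy^3] = 3xy^2·y' + y^3
  d/dx[-17] = 0

Separating the contributions that come from x directly and those that come through y:
  without y':      y^3
  multiplying y':  3xy^2

so (y^3) + (3xy^2)·y' = 0, and therefore
  dy/dx = -(y^3)/(3xy^2) = -y/(3x)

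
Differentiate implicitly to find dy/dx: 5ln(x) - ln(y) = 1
Differentiate the relation implicitly: treat y = y(x) and apply the chain rule, so every y-derivative picks up a y' = dy/dx factor.

With everything moved to the left-hand side, differentiate term by term:
  d/dx[5ln(x)] = 5/x
  d/dx[-ln(y)] = -y'/y
  d/dx[-1] = 0

Separating the contributions that come from x directly and those that come through y:
  without y':      5/x
  multiplying y':  -1/y

so (5/x) + (-1/y)·y' = 0, and therefore
  dy/dx = -(5/x)/(-1/y) = 5y/x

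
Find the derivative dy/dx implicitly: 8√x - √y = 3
Take d/dx of both sides. Since y is implicitly a function of x, the chain rule attaches a y' = dy/dx factor whenever we differentiate through y.

Set F(x, y) = (left side) − (right side), so the curve is F = 0. Differentiating each term of F:
  d/dx[8√(x)] = 4/√(x)
  d/dx[-√(y)] = -y'/(2√(y))
  d/dx[-3] = 0

Collecting, the y'-free part is the partial derivative in x and the y' coefficient is the partial derivative in y:
  ∂F/∂x = 4/√(x)
  ∂F/∂y = -1/(2√(y))

so d/dx[F(x, y(x))] = ∂F/∂x + (∂F/∂y)·y' = 0. Rearranging,
  dy/dx = -(∂F/∂x)/(∂F/∂y) = -(4/√(x))/(-1/(2√(y))) = 8√(y)/√(x)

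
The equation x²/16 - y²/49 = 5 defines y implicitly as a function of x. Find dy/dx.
Apply d/dx to both sides, remembering that y depends on x. Each occurrence of y therefore brings in a y' = dy/dx via the chain rule.

With F(x, y) equal to the left-hand side minus the right, differentiate F term by term:
  d/dx[x^2/16] = x/8
  d/dx[-y^2/49] = -2y·y'/49
  d/dx[-5] = 0
Adding these up, d/dx[F] = 0 becomes
  (x/8) + (-2y/49)·y' = 0,
so isolating y',
  dy/dx = -(x/8)/(-2y/49) = 49x/(16y)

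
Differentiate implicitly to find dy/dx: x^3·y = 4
Take d/dx of both sides. Since y is implicitly a function of x, the chain rule attaches a y' = dy/dx factor whenever we differentiate through y.

Set F(x, y) = (left side) − (right side), so the curve is F = 0. Differentiating each term of F:
  d/dx[x^3y] = x^3·y' + 3x^2y
  d/dx[-4] = 0

Collecting, the y'-free part is the partial derivative in x and the y' coefficient is the partial derivative in y:
  ∂F/∂x = 3x^2y
  ∂F/∂y = x^3

so d/dx[F(x, y(x))] = ∂F/∂x + (∂F/∂y)·y' = 0. Rearranging,
  dy/dx = -(∂F/∂x)/(∂F/∂y) = -(3x^2y)/(x^3) = -3y/x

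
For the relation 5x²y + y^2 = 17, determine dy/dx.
Take d/dx of both sides. Since y is implicitly a function of x, the chain rule attaches a y' = dy/dx factor whenever we differentiate through y.

Set F(x, y) = (left side) − (right side), so the curve is F = 0. Differentiating each term of F:
  d/dx[5x^2y] = 5x^2·y' + 10xy
  d/dx[y^2] = 2y·y'
  d/dx[-17] = 0

Collecting, the y'-free part is the partial derivative in x and the y' coefficient is the partial derivative in y:
  ∂F/∂x = 10xy
  ∂F/∂y = 5x^2 + 2y

so d/dx[F(x, y(x))] = ∂F/∂x + (∂F/∂y)·y' = 0. Rearranging,
  dy/dx = -(∂F/∂x)/(∂F/∂y) = -(10xy)/(5x^2 + 2y) = -10xy/(5x^2 + 2y)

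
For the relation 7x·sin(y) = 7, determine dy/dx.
Apply d/dx to both sides, remembering that y depends on x. Each occurrence of y therefore brings in a y' = dy/dx via the chain rule.

With F(x, y) equal to the left-hand side minus the right, differentiate F term by term:
  d/dx[7x·sin(y)] = 7x·y'·cos(y) + 7sin(y)
  d/dx[-7] = 0
Adding these up, d/dx[F] = 0 becomes
  (7sin(y)) + (7x·cos(y))·y' = 0,
so isolating y',
  dy/dx = -(7sin(y))/(7x·cos(y)) = -tan(y)/x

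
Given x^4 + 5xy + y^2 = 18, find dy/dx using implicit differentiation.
Take d/dx of both sides. Since y is implicitly a function of x, the chain rule attaches a y' = dy/dx factor whenever we differentiate through y.

Set F(x, y) = (left side) − (right side), so the curve is F = 0. Differentiating each term of F:
  d/dx[x^4] = 4x^3
  d/dx[5xy] = 5x·y' + 5y
  d/dx[y^2] = 2y·y'
  d/dx[-18] = 0

Collecting, the y'-free part is the partial derivative in x and the y' coefficient is the partial derivative in y:
  ∂F/∂x = 4x^3 + 5y
  ∂F/∂y = 5x + 2y

so d/dx[F(x, y(x))] = ∂F/∂x + (∂F/∂y)·y' = 0. Rearranging,
  dy/dx = -(∂F/∂x)/(∂F/∂y) = -(4x^3 + 5y)/(5x + 2y) = (-4x^3 - 5y)/(5x + 2y)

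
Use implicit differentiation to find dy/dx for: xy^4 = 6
Apply d/dx to both sides, remembering that y depends on x. Each occurrence of y therefore brings in a y' = dy/dx via the chain rule.

With F(x, y) equal to the left-hand side minus the right, differentiate F term by term:
  d/dx[xy^4] = 4xy^3·y' + y^4
  d/dx[-6] = 0
Adding these up, d/dx[F] = 0 becomes
  (y^4) + (4xy^3)·y' = 0,
so isolating y',
  dy/dx = -(y^4)/(4xy^3) = -y/(4x)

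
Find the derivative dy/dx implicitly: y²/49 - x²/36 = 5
Differentiate both sides with respect to x, treating y as y(x). By the chain rule, any term containing y contributes a factor of y' = dy/dx when we differentiate it.

Move every term to one side and write the relation as F(x, y) = 0. Term by term,
  d/dx[-x^2/36] = -x/18
  d/dx[y^2/49] = 2y·y'/49
  d/dx[-5] = 0

The pieces without y' make up ∂F/∂x and the coefficient of y' is ∂F/∂y:
  ∂F/∂x = -x/18,
  ∂F/∂y = 2y/49.

Since d/dx[F] = ∂F/∂x + (∂F/∂y)·y' = 0, solve for y':
  (∂F/∂y)·y' = -∂F/∂x
  dy/dx = -(∂F/∂x)/(∂F/∂y) = -(-x/18)/(2y/49) = 49x/(36y)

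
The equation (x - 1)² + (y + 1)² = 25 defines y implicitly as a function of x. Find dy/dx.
Differentiate the relation implicitly: treat y = y(x) and apply the chain rule, so every y-derivative picks up a y' = dy/dx factor.

With everything moved to the left-hand side, differentiate term by term:
  d/dx[(x - 1)^2] = 2x - 2
  d/dx[(y + 1)^2] = 2·y'(y + 1)
  d/dx[-25] = 0

Separating the contributions that come from x directly and those that come through y:
  without y':      2x - 2
  multiplying y':  2y + 2

so (2x - 2) + (2y + 2)·y' = 0, and therefore
  dy/dx = -(2x - 2)/(2y + 2) = (1 - x)/(y + 1)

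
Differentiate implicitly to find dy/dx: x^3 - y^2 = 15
Take d/dx of both sides. Since y is implicitly a function of x, the chain rule attaches a y' = dy/dx factor whenever we differentiate through y.

Set F(x, y) = (left side) − (right side), so the curve is F = 0. Differentiating each term of F:
  d/dx[x^3] = 3x^2
  d/dx[-y^2] = -2y·y'
  d/dx[-15] = 0

Collecting, the y'-free part is the partial derivative in x and the y' coefficient is the partial derivative in y:
  ∂F/∂x = 3x^2
  ∂F/∂y = -2y

so d/dx[F(x, y(x))] = ∂F/∂x + (∂F/∂y)·y' = 0. Rearranging,
  dy/dx = -(∂F/∂x)/(∂F/∂y) = -(3x^2)/(-2y) = 3x^2/(2y)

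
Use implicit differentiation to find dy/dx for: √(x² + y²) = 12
Take d/dx of both sides. Since y is implicitly a function of x, the chain rule attaches a y' = dy/dx factor whenever we differentiate through y.

Set F(x, y) = (left side) − (right side), so the curve is F = 0. Differentiating each term of F:
  d/dx[√(x^2 + y^2)] = (x + y·y')/√(x^2 + y^2)
  d/dx[-12] = 0

Collecting, the y'-free part is the partial derivative in x and the y' coefficient is the partial derivative in y:
  ∂F/∂x = x/√(x^2 + y^2)
  ∂F/∂y = y/√(x^2 + y^2)

so d/dx[F(x, y(x))] = ∂F/∂x + (∂F/∂y)·y' = 0. Rearranging,
  dy/dx = -(∂F/∂x)/(∂F/∂y) = -(x/√(x^2 + y^2))/(y/√(x^2 + y^2)) = -x/y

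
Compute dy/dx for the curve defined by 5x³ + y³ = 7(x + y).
Apply d/dx to both sides, remembering that y depends on x. Each occurrence of y therefore brings in a y' = dy/dx via the chain rule.

With F(x, y) equal to the left-hand side minus the right, differentiate F term by term:
  d/dx[5x^3] = 15x^2
  d/dx[-7x] = -7
  d/dx[y^3] = 3y^2·y'
  d/dx[-7y] = -7·y'
Adding these up, d/dx[F] = 0 becomes
  (15x^2 - 7) + (3y^2 - 7)·y' = 0,
so isolating y',
  dy/dx = -(15x^2 - 7)/(3y^2 - 7) = (7 - 15x^2)/(3y^2 - 7)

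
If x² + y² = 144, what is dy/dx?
Apply d/dx to both sides, remembering that y depends on x. Each occurrence of y therefore brings in a y' = dy/dx via the chain rule.

With F(x, y) equal to the left-hand side minus the right, differentiate F term by term:
  d/dx[x^2] = 2x
  d/dx[y^2] = 2y·y'
  d/dx[-144] = 0
Adding these up, d/dx[F] = 0 becomes
  (2x) + (2y)·y' = 0,
so isolating y',
  dy/dx = -(2x)/(2y) = -x/y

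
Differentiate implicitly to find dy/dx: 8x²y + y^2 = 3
Take d/dx of both sides. Since y is implicitly a function of x, the chain rule attaches a y' = dy/dx factor whenever we differentiate through y.

Set F(x, y) = (left side) − (right side), so the curve is F = 0. Differentiating each term of F:
  d/dx[8x^2y] = 8x^2·y' + 16xy
  d/dx[y^2] = 2y·y'
  d/dx[-3] = 0

Collecting, the y'-free part is the partial derivative in x and the y' coefficient is the partial derivative in y:
  ∂F/∂x = 16xy
  ∂F/∂y = 8x^2 + 2y

so d/dx[F(x, y(x))] = ∂F/∂x + (∂F/∂y)·y' = 0. Rearranging,
  dy/dx = -(∂F/∂x)/(∂F/∂y) = -(16xy)/(8x^2 + 2y) = -8xy/(4x^2 + y)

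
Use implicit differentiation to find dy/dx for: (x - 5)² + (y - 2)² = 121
Apply d/dx to both sides, remembering that y depends on x. Each occurrence of y therefore brings in a y' = dy/dx via the chain rule.

With F(x, y) equal to the left-hand side minus the right, differentiate F term by term:
  d/dx[(x - 5)^2] = 2x - 10
  d/dx[(y - 2)^2] = 2·y'(y - 2)
  d/dx[-121] = 0
Adding these up, d/dx[F] = 0 becomes
  (2x - 10) + (2y - 4)·y' = 0,
so isolating y',
  dy/dx = -(2x - 10)/(2y - 4) = (5 - x)/(y - 2)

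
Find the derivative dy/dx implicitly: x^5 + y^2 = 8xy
Apply d/dx to both sides, remembering that y depends on x. Each occurrence of y therefore brings in a y' = dy/dx via the chain rule.

With F(x, y) equal to the left-hand side minus the right, differentiate F term by term:
  d/dx[x^5] = 5x^4
  d/dx[-8xy] = -8x·y' - 8y
  d/dx[y^2] = 2y·y'
Adding these up, d/dx[F] = 0 becomes
  (5x^4 - 8y) + (-8x + 2y)·y' = 0,
so isolating y',
  dy/dx = -(5x^4 - 8y)/(-8x + 2y) = (5x^4 - 8y)/(2(4x - y))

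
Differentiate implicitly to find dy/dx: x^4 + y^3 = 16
Differentiate both sides with respect to x, treating y as y(x). By the chain rule, any term containing y contributes a factor of y' = dy/dx when we differentiate it.

Move every term to one side and write the relation as F(x, y) = 0. Term by term,
  d/dx[x^4] = 4x^3
  d/dx[y^3] = 3y^2·y'
  d/dx[-16] = 0

The pieces without y' make up ∂F/∂x and the coefficient of y' is ∂F/∂y:
  ∂F/∂x = 4x^3,
  ∂F/∂y = 3y^2.

Since d/dx[F] = ∂F/∂x + (∂F/∂y)·y' = 0, solve for y':
  (∂F/∂y)·y' = -∂F/∂x
  dy/dx = -(∂F/∂x)/(∂F/∂y) = -(4x^3)/(3y^2) = -4x^3/(3y^2)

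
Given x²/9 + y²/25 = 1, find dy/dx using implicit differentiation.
Differentiate the relation implicitly: treat y = y(x) and apply the chain rule, so every y-derivative picks up a y' = dy/dx factor.

With everything moved to the left-hand side, differentiate term by term:
  d/dx[x^2/9] = 2x/9
  d/dx[y^2/25] = 2y·y'/25
  d/dx[-1] = 0

Separating the contributions that come from x directly and those that come through y:
  without y':      2x/9
  multiplying y':  2y/25

so (2x/9) + (2y/25)·y' = 0, and therefore
  dy/dx = -(2x/9)/(2y/25) = -25x/(9y)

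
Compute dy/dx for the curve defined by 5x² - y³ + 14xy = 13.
Differentiate both sides with respect to x, treating y as y(x). By the chain rule, any term containing y contributes a factor of y' = dy/dx when we differentiate it.

Move every term to one side and write the relation as F(x, y) = 0. Term by term,
  d/dx[5x^2] = 10x
  d/dx[14xy] = 14x·y' + 14y
  d/dx[-y^3] = -3y^2·y'
  d/dx[-13] = 0

The pieces without y' make up ∂F/∂x and the coefficient of y' is ∂F/∂y:
  ∂F/∂x = 10x + 14y,
  ∂F/∂y = 14x - 3y^2.

Since d/dx[F] = ∂F/∂x + (∂F/∂y)·y' = 0, solve for y':
  (∂F/∂y)·y' = -∂F/∂x
  dy/dx = -(∂F/∂x)/(∂F/∂y) = -(10x + 14y)/(14x - 3y^2) = 2(-5x - 7y)/(14x - 3y^2)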